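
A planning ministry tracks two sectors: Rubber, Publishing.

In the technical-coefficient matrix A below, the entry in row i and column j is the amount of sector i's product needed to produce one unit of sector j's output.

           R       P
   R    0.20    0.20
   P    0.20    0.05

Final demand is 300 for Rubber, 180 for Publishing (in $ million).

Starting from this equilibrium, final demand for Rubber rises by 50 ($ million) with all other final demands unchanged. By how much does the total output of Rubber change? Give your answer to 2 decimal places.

I − A =
  [   0.80    -0.20]
  [  -0.20     0.95]
det(I−A) = (0.80)(0.95) − (-0.20)(-0.20) = 0.7200
adj(I−A) = [[0.95, 0.20], [0.20, 0.80]]
(I − A)⁻¹ = adj(I−A) / det(I−A) ≈
  [   1.3194     0.2778]
  [   0.2778     1.1111]
Δx = (I − A)⁻¹ Δd with Δd having +50 in the Rubber component and 0 elsewhere.
So Δx_R = L_RR · (+50), where L_RR = adj(I−A)_RR / det(I−A) = 0.95 / 0.7200.
Δx_R = 0.95 × (+50) / 0.7200 = 47.50 / 0.7200 ≈ 65.97.

Δx_R = 65.97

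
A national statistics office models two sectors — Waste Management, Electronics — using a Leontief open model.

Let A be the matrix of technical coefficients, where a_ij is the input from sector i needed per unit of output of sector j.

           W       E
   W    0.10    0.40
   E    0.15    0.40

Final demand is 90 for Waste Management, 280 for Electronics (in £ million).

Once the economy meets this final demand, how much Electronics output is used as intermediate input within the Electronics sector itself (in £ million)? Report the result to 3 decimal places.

I − A =
  [   0.90    -0.40]
  [  -0.15     0.60]
det(I−A) = (0.90)(0.60) − (-0.40)(-0.15) = 0.4800
adj(I−A) = [[0.60, 0.40], [0.15, 0.90]]
(I − A)⁻¹ = adj(I−A) / det(I−A) ≈
  [   1.2500     0.8333]
  [   0.3125     1.8750]
First solve x = (I − A)⁻¹ d = adj(I−A)·d / det(I−A); in particular x_E = (0.15·90 + 0.90·280) / 0.4800 = 265.50 / 0.4800 = 553.12500.
Intermediate flow from E to E: z_EE = a_EE · x_E = 0.40 × 265.50 / 0.4800 = 106.20 / 0.4800 = 221.250.

z_EE = 221.250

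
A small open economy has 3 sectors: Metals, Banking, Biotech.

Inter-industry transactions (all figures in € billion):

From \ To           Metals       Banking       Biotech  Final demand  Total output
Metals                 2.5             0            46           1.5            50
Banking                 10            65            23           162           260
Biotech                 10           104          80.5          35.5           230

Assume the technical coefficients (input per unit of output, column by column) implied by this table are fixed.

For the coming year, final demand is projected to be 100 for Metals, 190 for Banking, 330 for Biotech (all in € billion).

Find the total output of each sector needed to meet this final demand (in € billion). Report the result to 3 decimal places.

x_1 = 288.691, x_2 = 446.489, x_3 = 871.283

Technical coefficients a_ij = z_ij / X_j:
  a_11 = 2.5/50 = 0.05, a_21 = 10/50 = 0.20, a_31 = 10/50 = 0.20
  a_12 = 0/260 = 0.00, a_22 = 65/260 = 0.25, a_32 = 104/260 = 0.40
  a_13 = 46/230 = 0.20, a_23 = 23/230 = 0.10, a_33 = 80.5/230 = 0.35
I − A =
  [   0.95     0.00    -0.20]
  [  -0.20     0.75    -0.10]
  [  -0.20    -0.40     0.65]
Cofactors of I−A, C_ij = (−1)^(i+j)·(minor ij) (rows/columns in the sector order above):
  C_11 = (0.75)(0.65) − (-0.10)(-0.40) = 0.4475
  C_12 = −[(-0.20)(0.65) − (-0.10)(-0.20)] = 0.1500
  C_13 = (-0.20)(-0.40) − (0.75)(-0.20) = 0.2300
  C_21 = −[(0.00)(0.65) − (-0.20)(-0.40)] = 0.0800
  C_22 = (0.95)(0.65) − (-0.20)(-0.20) = 0.5775
  C_23 = −[(0.95)(-0.40) − (0.00)(-0.20)] = 0.3800
  C_31 = (0.00)(-0.10) − (-0.20)(0.75) = 0.1500
  C_32 = −[(0.95)(-0.10) − (-0.20)(-0.20)] = 0.1350
  C_33 = (0.95)(0.75) − (0.00)(-0.20) = 0.7125
det(I−A) = Σ_j (I−A)_1j·C_1j = (0.95)(0.4475) + (0.00)(0.1500) + (-0.20)(0.2300) = 0.379125
adj(I−A) = Cᵀ =
  [ 0.4475   0.0800   0.1500]
  [ 0.1500   0.5775   0.1350]
  [ 0.2300   0.3800   0.7125]
(I − A)⁻¹ = adj(I−A) / det(I−A) ≈
  [   1.1803     0.2110     0.3956]
  [   0.3956     1.5232     0.3561]
  [   0.6067     1.0023     1.8793]
x = (I − A)⁻¹ d = adj(I−A)·d / det(I−A), with det(I−A) = 0.379125:
  x_1 = (0.4475·100 + 0.0800·190 + 0.1500·330) / 0.379125 = 109.45 / 0.379125 ≈ 288.691
  x_2 = (0.1500·100 + 0.5775·190 + 0.1350·330) / 0.379125 = 169.275 / 0.379125 ≈ 446.489
  x_3 = (0.2300·100 + 0.3800·190 + 0.7125·330) / 0.379125 = 330.325 / 0.379125 ≈ 871.283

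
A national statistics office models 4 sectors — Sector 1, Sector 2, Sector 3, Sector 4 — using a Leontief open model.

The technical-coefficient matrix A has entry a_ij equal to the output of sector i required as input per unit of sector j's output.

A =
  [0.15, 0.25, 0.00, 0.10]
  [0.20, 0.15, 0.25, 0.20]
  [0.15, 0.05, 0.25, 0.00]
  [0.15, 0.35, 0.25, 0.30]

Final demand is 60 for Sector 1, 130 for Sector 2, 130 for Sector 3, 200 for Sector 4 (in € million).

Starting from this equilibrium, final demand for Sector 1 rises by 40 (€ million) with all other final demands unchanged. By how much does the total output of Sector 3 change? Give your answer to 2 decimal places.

Δx_3 = 13.15

I − A =
  [   0.85    -0.25     0.00    -0.10]
  [  -0.20     0.85    -0.25    -0.20]
  [  -0.15    -0.05     0.75     0.00]
  [  -0.15    -0.35    -0.25     0.70]
Compute the cofactors C_ij = (−1)^(i+j)·(3×3 minor ij) of I−A; the adjugate is their transpose:
adj(I−A) = Cᵀ =
  [ 0.382500   0.158750   0.086250   0.100000]
  [ 0.161250   0.431250   0.192500   0.146250]
  [ 0.087250   0.060500   0.384000   0.029750]
  [ 0.193750   0.271250   0.251875   0.484375]
det(I−A) = Σ_j (I−A)_1j·C_1j = (0.85)(0.382500) + (-0.25)(0.161250) + (0.00)(0.087250) + (-0.10)(0.193750) = 0.2654375
(I − A)⁻¹ = adj(I−A) / det(I−A) ≈
  [   1.4410     0.5981     0.3249     0.3767]
  [   0.6075     1.6247     0.7252     0.5510]
  [   0.3287     0.2279     1.4467     0.1121]
  [   0.7299     1.0219     0.9489     1.8248]
Δx = (I − A)⁻¹ Δd with Δd having +40 in the Sector 1 component and 0 elsewhere.
So Δx_3 = L_31 · (+40), where L_31 = adj(I−A)_31 / det(I−A) = 0.087250 / 0.2654375.
Δx_3 = 0.087250 × (+40) / 0.2654375 = 3.49 / 0.2654375 ≈ 13.15.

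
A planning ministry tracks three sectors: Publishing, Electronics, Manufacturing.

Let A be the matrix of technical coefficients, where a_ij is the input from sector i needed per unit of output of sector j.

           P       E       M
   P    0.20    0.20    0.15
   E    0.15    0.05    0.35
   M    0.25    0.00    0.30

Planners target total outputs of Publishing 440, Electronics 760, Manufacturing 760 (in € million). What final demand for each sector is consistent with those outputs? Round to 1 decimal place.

I − A =
  [   0.80    -0.20    -0.15]
  [  -0.15     0.95    -0.35]
  [  -0.25     0.00     0.70]
d = (I − A) x:
  d_P = (+0.80)·440 + (-0.20)·760 + (-0.15)·760 = 86.0
  d_E = (-0.15)·440 + (+0.95)·760 + (-0.35)·760 = 390.0
  d_M = (-0.25)·440 + (+0.00)·760 + (+0.70)·760 = 422.0

d_P = 86.0, d_E = 390.0, d_M = 422.0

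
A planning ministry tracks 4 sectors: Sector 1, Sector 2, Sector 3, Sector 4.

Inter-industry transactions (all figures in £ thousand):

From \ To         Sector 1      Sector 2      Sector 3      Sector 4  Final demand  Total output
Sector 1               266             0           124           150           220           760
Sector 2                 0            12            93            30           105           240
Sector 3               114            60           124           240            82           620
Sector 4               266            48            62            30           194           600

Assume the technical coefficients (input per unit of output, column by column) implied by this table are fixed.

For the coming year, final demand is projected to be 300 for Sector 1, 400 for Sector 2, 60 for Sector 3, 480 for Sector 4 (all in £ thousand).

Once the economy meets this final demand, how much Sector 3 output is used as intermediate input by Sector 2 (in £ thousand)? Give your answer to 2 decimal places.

Technical coefficients a_ij = z_ij / X_j:
  a_11 = 266/760 = 0.35, a_21 = 0/760 = 0.00, a_31 = 114/760 = 0.15, a_41 = 266/760 = 0.35
  a_12 = 0/240 = 0.00, a_22 = 12/240 = 0.05, a_32 = 60/240 = 0.25, a_42 = 48/240 = 0.20
  a_13 = 124/620 = 0.20, a_23 = 93/620 = 0.15, a_33 = 124/620 = 0.20, a_43 = 62/620 = 0.10
  a_14 = 150/600 = 0.25, a_24 = 30/600 = 0.05, a_34 = 240/600 = 0.40, a_44 = 30/600 = 0.05
I − A =
  [   0.65     0.00    -0.20    -0.25]
  [   0.00     0.95    -0.15    -0.05]
  [  -0.15    -0.25     0.80    -0.40]
  [  -0.35    -0.20    -0.10     0.95]
Compute the cofactors C_ij = (−1)^(i+j)·(3×3 minor ij) of I−A; the adjugate is their transpose:
adj(I−A) = Cᵀ =
  [ 0.627125   0.109750   0.209750   0.259125]
  [ 0.057125   0.337750   0.086250   0.069125]
  [ 0.271250   0.192000   0.497000   0.290750]
  [ 0.271625   0.131750   0.147750   0.441125]
det(I−A) = Σ_j (I−A)_1j·C_1j = (0.65)(0.627125) + (0.00)(0.057125) + (-0.20)(0.271250) + (-0.25)(0.271625) = 0.285475
(I − A)⁻¹ = adj(I−A) / det(I−A) ≈
  [   2.1968     0.3844     0.7347     0.9077]
  [   0.2001     1.1831     0.3021     0.2421]
  [   0.9502     0.6726     1.7410     1.0185]
  [   0.9515     0.4615     0.5176     1.5452]
First solve x = (I − A)⁻¹ d = adj(I−A)·d / det(I−A); in particular x_2 = (0.057125·300 + 0.337750·400 + 0.086250·60 + 0.069125·480) / 0.285475 = 190.5925 / 0.285475 ≈ 667.6329.
Intermediate flow from 3 to 2: z_32 = a_32 · x_2 = 0.25 × 190.5925 / 0.285475 = 47.648125 / 0.285475 ≈ 166.91.

z_32 = 166.91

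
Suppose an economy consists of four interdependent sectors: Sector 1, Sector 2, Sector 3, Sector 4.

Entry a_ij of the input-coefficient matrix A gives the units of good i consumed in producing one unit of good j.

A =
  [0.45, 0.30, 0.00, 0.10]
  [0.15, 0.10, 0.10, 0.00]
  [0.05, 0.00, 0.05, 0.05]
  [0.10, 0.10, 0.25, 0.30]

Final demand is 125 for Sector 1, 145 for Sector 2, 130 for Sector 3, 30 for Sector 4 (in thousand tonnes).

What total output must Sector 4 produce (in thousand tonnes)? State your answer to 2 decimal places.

I − A =
  [   0.55    -0.30     0.00    -0.10]
  [  -0.15     0.90    -0.10     0.00]
  [  -0.05     0.00     0.95    -0.05]
  [  -0.10    -0.10    -0.25     0.70]
Compute the cofactors C_ij = (−1)^(i+j)·(3×3 minor ij) of I−A; the adjugate is their transpose:
adj(I−A) = Cᵀ =
  [ 0.586750   0.205250   0.044500   0.087000]
  [ 0.101875   0.348125   0.041250   0.017500]
  [ 0.036750   0.015250   0.304500   0.027000]
  [ 0.111500   0.084500   0.121000   0.426000]
det(I−A) = Σ_j (I−A)_1j·C_1j = (0.55)(0.586750) + (-0.30)(0.101875) + (0.00)(0.036750) + (-0.10)(0.111500) = 0.2810
(I − A)⁻¹ = adj(I−A) / det(I−A) ≈
  [   2.0881     0.7304     0.1584     0.3096]
  [   0.3625     1.2389     0.1468     0.0623]
  [   0.1308     0.0543     1.0836     0.0961]
  [   0.3968     0.3007     0.4306     1.5160]
x = (I − A)⁻¹ d = adj(I−A)·d / det(I−A), with det(I−A) = 0.2810:
  x_1 = (0.586750·125 + 0.205250·145 + 0.044500·130 + 0.087000·30) / 0.2810 = 111.50 / 0.2810 ≈ 396.80
  x_2 = (0.101875·125 + 0.348125·145 + 0.041250·130 + 0.017500·30) / 0.2810 = 69.10 / 0.2810 ≈ 245.91
  x_3 = (0.036750·125 + 0.015250·145 + 0.304500·130 + 0.027000·30) / 0.2810 = 47.20 / 0.2810 ≈ 167.97
  x_4 = (0.111500·125 + 0.084500·145 + 0.121000·130 + 0.426000·30) / 0.2810 = 54.70 / 0.2810 ≈ 194.66

x_4 = 194.66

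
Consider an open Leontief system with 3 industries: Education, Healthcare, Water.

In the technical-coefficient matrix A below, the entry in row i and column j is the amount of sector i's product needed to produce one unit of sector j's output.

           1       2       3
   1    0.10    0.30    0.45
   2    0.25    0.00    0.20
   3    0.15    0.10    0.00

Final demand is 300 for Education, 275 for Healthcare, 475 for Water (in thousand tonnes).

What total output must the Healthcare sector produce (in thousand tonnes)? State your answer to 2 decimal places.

I − A =
  [   0.90    -0.30    -0.45]
  [  -0.25     1.00    -0.20]
  [  -0.15    -0.10     1.00]
Cofactors of I−A, C_ij = (−1)^(i+j)·(minor ij) (rows/columns in the sector order above):
  C_11 = (1.00)(1.00) − (-0.20)(-0.10) = 0.9800
  C_12 = −[(-0.25)(1.00) − (-0.20)(-0.15)] = 0.2800
  C_13 = (-0.25)(-0.10) − (1.00)(-0.15) = 0.1750
  C_21 = −[(-0.30)(1.00) − (-0.45)(-0.10)] = 0.3450
  C_22 = (0.90)(1.00) − (-0.45)(-0.15) = 0.8325
  C_23 = −[(0.90)(-0.10) − (-0.30)(-0.15)] = 0.1350
  C_31 = (-0.30)(-0.20) − (-0.45)(1.00) = 0.5100
  C_32 = −[(0.90)(-0.20) − (-0.45)(-0.25)] = 0.2925
  C_33 = (0.90)(1.00) − (-0.30)(-0.25) = 0.8250
det(I−A) = Σ_j (I−A)_1j·C_1j = (0.90)(0.9800) + (-0.30)(0.2800) + (-0.45)(0.1750) = 0.71925
adj(I−A) = Cᵀ =
  [ 0.9800   0.3450   0.5100]
  [ 0.2800   0.8325   0.2925]
  [ 0.1750   0.1350   0.8250]
(I − A)⁻¹ = adj(I−A) / det(I−A) ≈
  [   1.3625     0.4797     0.7091]
  [   0.3893     1.1575     0.4067]
  [   0.2433     0.1877     1.1470]
x = (I − A)⁻¹ d = adj(I−A)·d / det(I−A), with det(I−A) = 0.71925:
  x_1 = (0.9800·300 + 0.3450·275 + 0.5100·475) / 0.71925 = 631.125 / 0.71925 ≈ 877.48
  x_2 = (0.2800·300 + 0.8325·275 + 0.2925·475) / 0.71925 = 451.875 / 0.71925 ≈ 628.26
  x_3 = (0.1750·300 + 0.1350·275 + 0.8250·475) / 0.71925 = 481.50 / 0.71925 ≈ 669.45

x_2 = 628.26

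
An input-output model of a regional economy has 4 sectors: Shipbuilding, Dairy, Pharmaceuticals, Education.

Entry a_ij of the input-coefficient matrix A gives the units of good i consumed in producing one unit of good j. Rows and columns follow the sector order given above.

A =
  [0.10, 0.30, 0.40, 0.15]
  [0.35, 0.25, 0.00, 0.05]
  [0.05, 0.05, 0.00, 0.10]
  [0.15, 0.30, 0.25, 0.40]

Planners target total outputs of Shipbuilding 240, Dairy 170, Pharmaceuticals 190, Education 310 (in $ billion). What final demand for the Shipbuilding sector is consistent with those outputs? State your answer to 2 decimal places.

I − A =
  [   0.90    -0.30    -0.40    -0.15]
  [  -0.35     0.75     0.00    -0.05]
  [  -0.05    -0.05     1.00    -0.10]
  [  -0.15    -0.30    -0.25     0.60]
d = (I − A) x:
  d_S = (+0.90)·240 + (-0.30)·170 + (-0.40)·190 + (-0.15)·310 = 42.50
  d_D = (-0.35)·240 + (+0.75)·170 + (+0.00)·190 + (-0.05)·310 = 28.00
  d_P = (-0.05)·240 + (-0.05)·170 + (+1.00)·190 + (-0.10)·310 = 138.50
  d_E = (-0.15)·240 + (-0.30)·170 + (-0.25)·190 + (+0.60)·310 = 51.50

d_S = 42.50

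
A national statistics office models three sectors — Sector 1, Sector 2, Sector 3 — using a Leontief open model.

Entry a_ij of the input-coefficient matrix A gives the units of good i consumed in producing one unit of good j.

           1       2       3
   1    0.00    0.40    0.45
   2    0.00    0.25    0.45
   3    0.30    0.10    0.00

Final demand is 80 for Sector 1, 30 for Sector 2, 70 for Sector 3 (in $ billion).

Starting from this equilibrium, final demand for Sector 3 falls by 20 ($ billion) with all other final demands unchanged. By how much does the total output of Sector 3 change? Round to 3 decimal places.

Δx_3 = -27.285

I − A =
  [   1.00    -0.40    -0.45]
  [   0.00     0.75    -0.45]
  [  -0.30    -0.10     1.00]
Cofactors of I−A, C_ij = (−1)^(i+j)·(minor ij) (rows/columns in the sector order above):
  C_11 = (0.75)(1.00) − (-0.45)(-0.10) = 0.7050
  C_12 = −[(0.00)(1.00) − (-0.45)(-0.30)] = 0.1350
  C_13 = (0.00)(-0.10) − (0.75)(-0.30) = 0.2250
  C_21 = −[(-0.40)(1.00) − (-0.45)(-0.10)] = 0.4450
  C_22 = (1.00)(1.00) − (-0.45)(-0.30) = 0.8650
  C_23 = −[(1.00)(-0.10) − (-0.40)(-0.30)] = 0.2200
  C_31 = (-0.40)(-0.45) − (-0.45)(0.75) = 0.5175
  C_32 = −[(1.00)(-0.45) − (-0.45)(0.00)] = 0.4500
  C_33 = (1.00)(0.75) − (-0.40)(0.00) = 0.7500
det(I−A) = Σ_j (I−A)_1j·C_1j = (1.00)(0.7050) + (-0.40)(0.1350) + (-0.45)(0.2250) = 0.54975
adj(I−A) = Cᵀ =
  [ 0.7050   0.4450   0.5175]
  [ 0.1350   0.8650   0.4500]
  [ 0.2250   0.2200   0.7500]
(I − A)⁻¹ = adj(I−A) / det(I−A) ≈
  [   1.2824     0.8095     0.9413]
  [   0.2456     1.5734     0.8186]
  [   0.4093     0.4002     1.3643]
Δx = (I − A)⁻¹ Δd with Δd having -20 in the Sector 3 component and 0 elsewhere.
So Δx_3 = L_33 · (-20), where L_33 = adj(I−A)_33 / det(I−A) = 0.7500 / 0.54975.
Δx_3 = 0.7500 × (-20) / 0.54975 = -15.00 / 0.54975 ≈ -27.285.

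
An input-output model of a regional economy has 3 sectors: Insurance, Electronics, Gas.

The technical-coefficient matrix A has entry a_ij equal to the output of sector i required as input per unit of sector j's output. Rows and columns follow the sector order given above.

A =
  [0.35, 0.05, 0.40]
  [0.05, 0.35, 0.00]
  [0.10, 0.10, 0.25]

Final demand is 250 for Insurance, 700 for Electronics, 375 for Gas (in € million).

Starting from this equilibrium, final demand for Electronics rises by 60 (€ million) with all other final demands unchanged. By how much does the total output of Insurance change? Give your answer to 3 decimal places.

Δx_I = 16.202

I − A =
  [   0.65    -0.05    -0.40]
  [  -0.05     0.65     0.00]
  [  -0.10    -0.10     0.75]
Cofactors of I−A, C_ij = (−1)^(i+j)·(minor ij) (rows/columns in the sector order above):
  C_11 = (0.65)(0.75) − (0.00)(-0.10) = 0.4875
  C_12 = −[(-0.05)(0.75) − (0.00)(-0.10)] = 0.0375
  C_13 = (-0.05)(-0.10) − (0.65)(-0.10) = 0.0700
  C_21 = −[(-0.05)(0.75) − (-0.40)(-0.10)] = 0.0775
  C_22 = (0.65)(0.75) − (-0.40)(-0.10) = 0.4475
  C_23 = −[(0.65)(-0.10) − (-0.05)(-0.10)] = 0.0700
  C_31 = (-0.05)(0.00) − (-0.40)(0.65) = 0.2600
  C_32 = −[(0.65)(0.00) − (-0.40)(-0.05)] = 0.0200
  C_33 = (0.65)(0.65) − (-0.05)(-0.05) = 0.4200
det(I−A) = Σ_j (I−A)_1j·C_1j = (0.65)(0.4875) + (-0.05)(0.0375) + (-0.40)(0.0700) = 0.2870
adj(I−A) = Cᵀ =
  [ 0.4875   0.0775   0.2600]
  [ 0.0375   0.4475   0.0200]
  [ 0.0700   0.0700   0.4200]
(I − A)⁻¹ = adj(I−A) / det(I−A) ≈
  [   1.6986     0.2700     0.9059]
  [   0.1307     1.5592     0.0697]
  [   0.2439     0.2439     1.4634]
Δx = (I − A)⁻¹ Δd with Δd having +60 in the Electronics component and 0 elsewhere.
So Δx_I = L_IE · (+60), where L_IE = adj(I−A)_IE / det(I−A) = 0.0775 / 0.2870.
Δx_I = 0.0775 × (+60) / 0.2870 = 4.65 / 0.2870 ≈ 16.202.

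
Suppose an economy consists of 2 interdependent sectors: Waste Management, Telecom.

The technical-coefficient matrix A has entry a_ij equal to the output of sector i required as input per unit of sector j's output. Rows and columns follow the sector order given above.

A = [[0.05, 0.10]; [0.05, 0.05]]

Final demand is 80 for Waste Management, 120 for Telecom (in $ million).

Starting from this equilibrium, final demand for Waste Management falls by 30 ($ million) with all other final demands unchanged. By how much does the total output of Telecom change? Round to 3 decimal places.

I − A =
  [   0.95    -0.10]
  [  -0.05     0.95]
det(I−A) = (0.95)(0.95) − (-0.10)(-0.05) = 0.8975
adj(I−A) = [[0.95, 0.10], [0.05, 0.95]]
(I − A)⁻¹ = adj(I−A) / det(I−A) ≈
  [   1.0585     0.1114]
  [   0.0557     1.0585]
Δx = (I − A)⁻¹ Δd with Δd having -30 in the Waste Management component and 0 elsewhere.
So Δx_T = L_TW · (-30), where L_TW = adj(I−A)_TW / det(I−A) = 0.05 / 0.8975.
Δx_T = 0.05 × (-30) / 0.8975 = -1.50 / 0.8975 ≈ -1.671.

Δx_T = -1.671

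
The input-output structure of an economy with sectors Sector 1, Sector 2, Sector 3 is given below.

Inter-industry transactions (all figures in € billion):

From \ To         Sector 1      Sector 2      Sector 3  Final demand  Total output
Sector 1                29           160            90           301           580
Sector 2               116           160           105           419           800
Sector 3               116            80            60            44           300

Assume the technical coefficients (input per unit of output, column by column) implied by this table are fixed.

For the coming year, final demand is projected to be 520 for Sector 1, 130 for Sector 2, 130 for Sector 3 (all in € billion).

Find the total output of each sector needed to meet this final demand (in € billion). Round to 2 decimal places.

Technical coefficients a_ij = z_ij / X_j:
  a_11 = 29/580 = 0.05, a_21 = 116/580 = 0.20, a_31 = 116/580 = 0.20
  a_12 = 160/800 = 0.20, a_22 = 160/800 = 0.20, a_32 = 80/800 = 0.10
  a_13 = 90/300 = 0.30, a_23 = 105/300 = 0.35, a_33 = 60/300 = 0.20
I − A =
  [   0.95    -0.20    -0.30]
  [  -0.20     0.80    -0.35]
  [  -0.20    -0.10     0.80]
Cofactors of I−A, C_ij = (−1)^(i+j)·(minor ij) (rows/columns in the sector order above):
  C_11 = (0.80)(0.80) − (-0.35)(-0.10) = 0.6050
  C_12 = −[(-0.20)(0.80) − (-0.35)(-0.20)] = 0.2300
  C_13 = (-0.20)(-0.10) − (0.80)(-0.20) = 0.1800
  C_21 = −[(-0.20)(0.80) − (-0.30)(-0.10)] = 0.1900
  C_22 = (0.95)(0.80) − (-0.30)(-0.20) = 0.7000
  C_23 = −[(0.95)(-0.10) − (-0.20)(-0.20)] = 0.1350
  C_31 = (-0.20)(-0.35) − (-0.30)(0.80) = 0.3100
  C_32 = −[(0.95)(-0.35) − (-0.30)(-0.20)] = 0.3925
  C_33 = (0.95)(0.80) − (-0.20)(-0.20) = 0.7200
det(I−A) = Σ_j (I−A)_1j·C_1j = (0.95)(0.6050) + (-0.20)(0.2300) + (-0.30)(0.1800) = 0.47475
adj(I−A) = Cᵀ =
  [ 0.6050   0.1900   0.3100]
  [ 0.2300   0.7000   0.3925]
  [ 0.1800   0.1350   0.7200]
(I − A)⁻¹ = adj(I−A) / det(I−A) ≈
  [   1.2744     0.4002     0.6530]
  [   0.4845     1.4745     0.8268]
  [   0.3791     0.2844     1.5166]
x = (I − A)⁻¹ d = adj(I−A)·d / det(I−A), with det(I−A) = 0.47475:
  x_1 = (0.6050·520 + 0.1900·130 + 0.3100·130) / 0.47475 = 379.60 / 0.47475 ≈ 799.58
  x_2 = (0.2300·520 + 0.7000·130 + 0.3925·130) / 0.47475 = 261.625 / 0.47475 ≈ 551.08
  x_3 = (0.1800·520 + 0.1350·130 + 0.7200·130) / 0.47475 = 204.75 / 0.47475 ≈ 431.28

x_1 = 799.58, x_2 = 551.08, x_3 = 431.28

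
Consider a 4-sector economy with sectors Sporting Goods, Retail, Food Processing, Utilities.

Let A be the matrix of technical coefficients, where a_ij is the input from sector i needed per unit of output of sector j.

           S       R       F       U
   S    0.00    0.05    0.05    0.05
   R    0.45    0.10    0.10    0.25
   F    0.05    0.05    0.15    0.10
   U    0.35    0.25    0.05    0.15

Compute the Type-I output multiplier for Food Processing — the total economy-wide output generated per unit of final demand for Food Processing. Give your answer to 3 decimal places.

I − A =
  [   1.00    -0.05    -0.05    -0.05]
  [  -0.45     0.90    -0.10    -0.25]
  [  -0.05    -0.05     0.85    -0.10]
  [  -0.35    -0.25    -0.05     0.85]
Compute the cofactors C_ij = (−1)^(i+j)·(3×3 minor ij) of I−A; the adjugate is their transpose:
adj(I−A) = Cᵀ =
  [ 0.585250   0.050000   0.043500   0.054250]
  [ 0.405625   0.698625   0.120375   0.243500]
  [ 0.101375   0.071125   0.657625   0.104250]
  [ 0.366250   0.230250   0.092000   0.737250]
det(I−A) = Σ_j (I−A)_1j·C_1j = (1.00)(0.585250) + (-0.05)(0.405625) + (-0.05)(0.101375) + (-0.05)(0.366250) = 0.5415875
(I − A)⁻¹ = adj(I−A) / det(I−A) ≈
  [   1.0806     0.0923     0.0803     0.1002]
  [   0.7490     1.2900     0.2223     0.4496]
  [   0.1872     0.1313     1.2143     0.1925]
  [   0.6763     0.4251     0.1699     1.3613]
The output multiplier for sector j is the column-j sum of the Leontief inverse (I − A)⁻¹ = adj(I−A) / det(I−A).
Column F of adj(I−A): (0.043500, 0.120375, 0.657625, 0.092000); det(I−A) = 0.5415875.
m_F = (0.043500 + 0.120375 + 0.657625 + 0.092000) / 0.5415875 = 0.9135 / 0.5415875 ≈ 1.687.

m_F = 1.687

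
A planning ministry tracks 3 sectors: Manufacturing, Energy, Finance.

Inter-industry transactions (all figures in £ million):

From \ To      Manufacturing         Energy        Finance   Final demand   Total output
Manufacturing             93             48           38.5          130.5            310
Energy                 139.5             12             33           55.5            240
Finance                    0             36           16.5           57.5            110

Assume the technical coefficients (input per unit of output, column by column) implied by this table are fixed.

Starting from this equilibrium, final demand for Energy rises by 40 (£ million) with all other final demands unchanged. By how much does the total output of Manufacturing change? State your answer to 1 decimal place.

Δx_1 = 20.5

Technical coefficients a_ij = z_ij / X_j:
  a_11 = 93/310 = 0.30, a_21 = 139.5/310 = 0.45, a_31 = 0/310 = 0.00
  a_12 = 48/240 = 0.20, a_22 = 12/240 = 0.05, a_32 = 36/240 = 0.15
  a_13 = 38.5/110 = 0.35, a_23 = 33/110 = 0.30, a_33 = 16.5/110 = 0.15
I − A =
  [   0.70    -0.20    -0.35]
  [  -0.45     0.95    -0.30]
  [   0.00    -0.15     0.85]
Cofactors of I−A, C_ij = (−1)^(i+j)·(minor ij) (rows/columns in the sector order above):
  C_11 = (0.95)(0.85) − (-0.30)(-0.15) = 0.7625
  C_12 = −[(-0.45)(0.85) − (-0.30)(0.00)] = 0.3825
  C_13 = (-0.45)(-0.15) − (0.95)(0.00) = 0.0675
  C_21 = −[(-0.20)(0.85) − (-0.35)(-0.15)] = 0.2225
  C_22 = (0.70)(0.85) − (-0.35)(0.00) = 0.5950
  C_23 = −[(0.70)(-0.15) − (-0.20)(0.00)] = 0.1050
  C_31 = (-0.20)(-0.30) − (-0.35)(0.95) = 0.3925
  C_32 = −[(0.70)(-0.30) − (-0.35)(-0.45)] = 0.3675
  C_33 = (0.70)(0.95) − (-0.20)(-0.45) = 0.5750
det(I−A) = Σ_j (I−A)_1j·C_1j = (0.70)(0.7625) + (-0.20)(0.3825) + (-0.35)(0.0675) = 0.433625
adj(I−A) = Cᵀ =
  [ 0.7625   0.2225   0.3925]
  [ 0.3825   0.5950   0.3675]
  [ 0.0675   0.1050   0.5750]
(I − A)⁻¹ = adj(I−A) / det(I−A) ≈
  [   1.7584     0.5131     0.9052]
  [   0.8821     1.3722     0.8475]
  [   0.1557     0.2421     1.3260]
Δx = (I − A)⁻¹ Δd with Δd having +40 in the Energy component and 0 elsewhere.
So Δx_1 = L_12 · (+40), where L_12 = adj(I−A)_12 / det(I−A) = 0.2225 / 0.433625.
Δx_1 = 0.2225 × (+40) / 0.433625 = 8.90 / 0.433625 ≈ 20.5.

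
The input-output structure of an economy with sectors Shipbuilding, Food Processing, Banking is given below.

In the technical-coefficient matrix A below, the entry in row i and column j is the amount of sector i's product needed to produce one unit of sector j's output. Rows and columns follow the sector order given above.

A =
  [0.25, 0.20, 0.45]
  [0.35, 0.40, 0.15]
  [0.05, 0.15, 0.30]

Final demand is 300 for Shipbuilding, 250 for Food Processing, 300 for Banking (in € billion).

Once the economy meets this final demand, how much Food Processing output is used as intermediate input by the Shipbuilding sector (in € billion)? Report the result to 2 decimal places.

z_21 = 434.17

I − A =
  [   0.75    -0.20    -0.45]
  [  -0.35     0.60    -0.15]
  [  -0.05    -0.15     0.70]
Cofactors of I−A, C_ij = (−1)^(i+j)·(minor ij) (rows/columns in the sector order above):
  C_11 = (0.60)(0.70) − (-0.15)(-0.15) = 0.3975
  C_12 = −[(-0.35)(0.70) − (-0.15)(-0.05)] = 0.2525
  C_13 = (-0.35)(-0.15) − (0.60)(-0.05) = 0.0825
  C_21 = −[(-0.20)(0.70) − (-0.45)(-0.15)] = 0.2075
  C_22 = (0.75)(0.70) − (-0.45)(-0.05) = 0.5025
  C_23 = −[(0.75)(-0.15) − (-0.20)(-0.05)] = 0.1225
  C_31 = (-0.20)(-0.15) − (-0.45)(0.60) = 0.3000
  C_32 = −[(0.75)(-0.15) − (-0.45)(-0.35)] = 0.2700
  C_33 = (0.75)(0.60) − (-0.20)(-0.35) = 0.3800
det(I−A) = Σ_j (I−A)_1j·C_1j = (0.75)(0.3975) + (-0.20)(0.2525) + (-0.45)(0.0825) = 0.2105
adj(I−A) = Cᵀ =
  [ 0.3975   0.2075   0.3000]
  [ 0.2525   0.5025   0.2700]
  [ 0.0825   0.1225   0.3800]
(I − A)⁻¹ = adj(I−A) / det(I−A) ≈
  [   1.8884     0.9857     1.4252]
  [   1.1995     2.3872     1.2827]
  [   0.3919     0.5819     1.8052]
First solve x = (I − A)⁻¹ d = adj(I−A)·d / det(I−A); in particular x_1 = (0.3975·300 + 0.2075·250 + 0.3000·300) / 0.2105 = 261.125 / 0.2105 ≈ 1240.4988.
Intermediate flow from 2 to 1: z_21 = a_21 · x_1 = 0.35 × 261.125 / 0.2105 = 91.39375 / 0.2105 ≈ 434.17.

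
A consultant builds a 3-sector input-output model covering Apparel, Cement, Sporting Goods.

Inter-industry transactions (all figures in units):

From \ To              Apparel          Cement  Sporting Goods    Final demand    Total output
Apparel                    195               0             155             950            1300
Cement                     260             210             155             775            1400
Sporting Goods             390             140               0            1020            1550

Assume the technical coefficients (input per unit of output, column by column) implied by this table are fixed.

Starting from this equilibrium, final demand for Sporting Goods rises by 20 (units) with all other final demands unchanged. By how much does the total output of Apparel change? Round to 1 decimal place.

Technical coefficients a_ij = z_ij / X_j:
  a_11 = 195/1300 = 0.15, a_21 = 260/1300 = 0.20, a_31 = 390/1300 = 0.30
  a_12 = 0/1400 = 0.00, a_22 = 210/1400 = 0.15, a_32 = 140/1400 = 0.10
  a_13 = 155/1550 = 0.10, a_23 = 155/1550 = 0.10, a_33 = 0/1550 = 0.00
I − A =
  [   0.85     0.00    -0.10]
  [  -0.20     0.85    -0.10]
  [  -0.30    -0.10     1.00]
Cofactors of I−A, C_ij = (−1)^(i+j)·(minor ij) (rows/columns in the sector order above):
  C_11 = (0.85)(1.00) − (-0.10)(-0.10) = 0.8400
  C_12 = −[(-0.20)(1.00) − (-0.10)(-0.30)] = 0.2300
  C_13 = (-0.20)(-0.10) − (0.85)(-0.30) = 0.2750
  C_21 = −[(0.00)(1.00) − (-0.10)(-0.10)] = 0.0100
  C_22 = (0.85)(1.00) − (-0.10)(-0.30) = 0.8200
  C_23 = −[(0.85)(-0.10) − (0.00)(-0.30)] = 0.0850
  C_31 = (0.00)(-0.10) − (-0.10)(0.85) = 0.0850
  C_32 = −[(0.85)(-0.10) − (-0.10)(-0.20)] = 0.1050
  C_33 = (0.85)(0.85) − (0.00)(-0.20) = 0.7225
det(I−A) = Σ_j (I−A)_1j·C_1j = (0.85)(0.8400) + (0.00)(0.2300) + (-0.10)(0.2750) = 0.6865
adj(I−A) = Cᵀ =
  [ 0.8400   0.0100   0.0850]
  [ 0.2300   0.8200   0.1050]
  [ 0.2750   0.0850   0.7225]
(I − A)⁻¹ = adj(I−A) / det(I−A) ≈
  [   1.2236     0.0146     0.1238]
  [   0.3350     1.1945     0.1529]
  [   0.4006     0.1238     1.0524]
Δx = (I − A)⁻¹ Δd with Δd having +20 in the Sporting Goods component and 0 elsewhere.
So Δx_1 = L_13 · (+20), where L_13 = adj(I−A)_13 / det(I−A) = 0.0850 / 0.6865.
Δx_1 = 0.0850 × (+20) / 0.6865 = 1.70 / 0.6865 ≈ 2.5.

Δx_1 = 2.5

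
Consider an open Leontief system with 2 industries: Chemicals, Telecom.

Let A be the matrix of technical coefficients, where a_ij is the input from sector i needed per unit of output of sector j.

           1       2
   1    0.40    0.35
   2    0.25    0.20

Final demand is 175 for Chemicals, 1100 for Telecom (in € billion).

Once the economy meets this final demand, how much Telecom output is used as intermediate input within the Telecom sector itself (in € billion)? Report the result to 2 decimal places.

I − A =
  [   0.60    -0.35]
  [  -0.25     0.80]
det(I−A) = (0.60)(0.80) − (-0.35)(-0.25) = 0.3925
adj(I−A) = [[0.80, 0.35], [0.25, 0.60]]
(I − A)⁻¹ = adj(I−A) / det(I−A) ≈
  [   2.0382     0.8917]
  [   0.6369     1.5287]
First solve x = (I − A)⁻¹ d = adj(I−A)·d / det(I−A); in particular x_2 = (0.25·175 + 0.60·1100) / 0.3925 = 703.75 / 0.3925 ≈ 1792.9936.
Intermediate flow from 2 to 2: z_22 = a_22 · x_2 = 0.20 × 703.75 / 0.3925 = 140.75 / 0.3925 ≈ 358.60.

z_22 = 358.60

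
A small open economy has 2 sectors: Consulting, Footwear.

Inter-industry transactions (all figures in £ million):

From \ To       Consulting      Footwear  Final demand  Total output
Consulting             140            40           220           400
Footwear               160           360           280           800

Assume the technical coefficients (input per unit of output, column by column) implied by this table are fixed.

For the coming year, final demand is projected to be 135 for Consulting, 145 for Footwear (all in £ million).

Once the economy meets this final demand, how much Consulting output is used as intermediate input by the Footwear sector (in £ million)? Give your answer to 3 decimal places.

z_CF = 21.963

Technical coefficients a_ij = z_ij / X_j:
  a_CC = 140/400 = 0.35, a_FC = 160/400 = 0.40
  a_CF = 40/800 = 0.05, a_FF = 360/800 = 0.45
I − A =
  [   0.65    -0.05]
  [  -0.40     0.55]
det(I−A) = (0.65)(0.55) − (-0.05)(-0.40) = 0.3375
adj(I−A) = [[0.55, 0.05], [0.40, 0.65]]
(I − A)⁻¹ = adj(I−A) / det(I−A) ≈
  [   1.6296     0.1481]
  [   1.1852     1.9259]
First solve x = (I − A)⁻¹ d = adj(I−A)·d / det(I−A); in particular x_F = (0.40·135 + 0.65·145) / 0.3375 = 148.25 / 0.3375 ≈ 439.25926.
Intermediate flow from C to F: z_CF = a_CF · x_F = 0.05 × 148.25 / 0.3375 = 7.4125 / 0.3375 ≈ 21.963.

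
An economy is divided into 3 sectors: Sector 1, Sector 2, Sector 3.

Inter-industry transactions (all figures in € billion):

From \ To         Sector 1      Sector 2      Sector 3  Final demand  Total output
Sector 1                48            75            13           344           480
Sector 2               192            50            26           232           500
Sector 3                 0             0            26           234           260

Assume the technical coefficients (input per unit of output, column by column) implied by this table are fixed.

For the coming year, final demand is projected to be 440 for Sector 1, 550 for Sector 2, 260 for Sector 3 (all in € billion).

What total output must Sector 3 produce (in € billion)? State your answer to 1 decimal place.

Technical coefficients a_ij = z_ij / X_j:
  a_11 = 48/480 = 0.10, a_21 = 192/480 = 0.40, a_31 = 0/480 = 0.00
  a_12 = 75/500 = 0.15, a_22 = 50/500 = 0.10, a_32 = 0/500 = 0.00
  a_13 = 13/260 = 0.05, a_23 = 26/260 = 0.10, a_33 = 26/260 = 0.10
I − A =
  [   0.90    -0.15    -0.05]
  [  -0.40     0.90    -0.10]
  [   0.00     0.00     0.90]
Cofactors of I−A, C_ij = (−1)^(i+j)·(minor ij) (rows/columns in the sector order above):
  C_11 = (0.90)(0.90) − (-0.10)(0.00) = 0.8100
  C_12 = −[(-0.40)(0.90) − (-0.10)(0.00)] = 0.3600
  C_13 = (-0.40)(0.00) − (0.90)(0.00) = 0.0000
  C_21 = −[(-0.15)(0.90) − (-0.05)(0.00)] = 0.1350
  C_22 = (0.90)(0.90) − (-0.05)(0.00) = 0.8100
  C_23 = −[(0.90)(0.00) − (-0.15)(0.00)] = 0.0000
  C_31 = (-0.15)(-0.10) − (-0.05)(0.90) = 0.0600
  C_32 = −[(0.90)(-0.10) − (-0.05)(-0.40)] = 0.1100
  C_33 = (0.90)(0.90) − (-0.15)(-0.40) = 0.7500
det(I−A) = Σ_j (I−A)_1j·C_1j = (0.90)(0.8100) + (-0.15)(0.3600) + (-0.05)(0.0000) = 0.6750
adj(I−A) = Cᵀ =
  [ 0.8100   0.1350   0.0600]
  [ 0.3600   0.8100   0.1100]
  [ 0.0000   0.0000   0.7500]
(I − A)⁻¹ = adj(I−A) / det(I−A) ≈
  [   1.2000     0.2000     0.0889]
  [   0.5333     1.2000     0.1630]
  [   0.0000     0.0000     1.1111]
x = (I − A)⁻¹ d = adj(I−A)·d / det(I−A), with det(I−A) = 0.6750:
  x_1 = (0.8100·440 + 0.1350·550 + 0.0600·260) / 0.6750 = 446.25 / 0.6750 ≈ 661.1
  x_2 = (0.3600·440 + 0.8100·550 + 0.1100·260) / 0.6750 = 632.50 / 0.6750 ≈ 937.0
  x_3 = (0.0000·440 + 0.0000·550 + 0.7500·260) / 0.6750 = 195.00 / 0.6750 ≈ 288.9

x_3 = 288.9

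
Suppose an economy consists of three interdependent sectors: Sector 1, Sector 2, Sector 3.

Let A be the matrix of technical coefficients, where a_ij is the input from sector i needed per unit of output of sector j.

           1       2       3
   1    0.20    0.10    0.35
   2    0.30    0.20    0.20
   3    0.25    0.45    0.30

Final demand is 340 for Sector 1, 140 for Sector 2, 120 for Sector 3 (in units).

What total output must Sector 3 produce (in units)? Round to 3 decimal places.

x_3 = 1035.446

I − A =
  [   0.80    -0.10    -0.35]
  [  -0.30     0.80    -0.20]
  [  -0.25    -0.45     0.70]
Cofactors of I−A, C_ij = (−1)^(i+j)·(minor ij) (rows/columns in the sector order above):
  C_11 = (0.80)(0.70) − (-0.20)(-0.45) = 0.4700
  C_12 = −[(-0.30)(0.70) − (-0.20)(-0.25)] = 0.2600
  C_13 = (-0.30)(-0.45) − (0.80)(-0.25) = 0.3350
  C_21 = −[(-0.10)(0.70) − (-0.35)(-0.45)] = 0.2275
  C_22 = (0.80)(0.70) − (-0.35)(-0.25) = 0.4725
  C_23 = −[(0.80)(-0.45) − (-0.10)(-0.25)] = 0.3850
  C_31 = (-0.10)(-0.20) − (-0.35)(0.80) = 0.3000
  C_32 = −[(0.80)(-0.20) − (-0.35)(-0.30)] = 0.2650
  C_33 = (0.80)(0.80) − (-0.10)(-0.30) = 0.6100
det(I−A) = Σ_j (I−A)_1j·C_1j = (0.80)(0.4700) + (-0.10)(0.2600) + (-0.35)(0.3350) = 0.23275
adj(I−A) = Cᵀ =
  [ 0.4700   0.2275   0.3000]
  [ 0.2600   0.4725   0.2650]
  [ 0.3350   0.3850   0.6100]
(I − A)⁻¹ = adj(I−A) / det(I−A) ≈
  [   2.0193     0.9774     1.2889]
  [   1.1171     2.0301     1.1386]
  [   1.4393     1.6541     2.6208]
x = (I − A)⁻¹ d = adj(I−A)·d / det(I−A), with det(I−A) = 0.23275:
  x_1 = (0.4700·340 + 0.2275·140 + 0.3000·120) / 0.23275 = 227.65 / 0.23275 ≈ 978.088
  x_2 = (0.2600·340 + 0.4725·140 + 0.2650·120) / 0.23275 = 186.35 / 0.23275 ≈ 800.644
  x_3 = (0.3350·340 + 0.3850·140 + 0.6100·120) / 0.23275 = 241.00 / 0.23275 ≈ 1035.446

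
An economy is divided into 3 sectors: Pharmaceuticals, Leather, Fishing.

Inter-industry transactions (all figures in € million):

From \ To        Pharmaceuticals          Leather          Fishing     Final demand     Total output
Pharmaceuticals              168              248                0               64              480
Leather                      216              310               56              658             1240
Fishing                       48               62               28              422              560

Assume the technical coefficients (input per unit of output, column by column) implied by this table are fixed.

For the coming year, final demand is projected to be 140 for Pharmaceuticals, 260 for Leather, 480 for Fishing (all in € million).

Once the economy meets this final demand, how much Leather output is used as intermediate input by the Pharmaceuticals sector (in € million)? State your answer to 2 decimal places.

z_21 = 191.00

Technical coefficients a_ij = z_ij / X_j:
  a_11 = 168/480 = 0.35, a_21 = 216/480 = 0.45, a_31 = 48/480 = 0.10
  a_12 = 248/1240 = 0.20, a_22 = 310/1240 = 0.25, a_32 = 62/1240 = 0.05
  a_13 = 0/560 = 0.00, a_23 = 56/560 = 0.10, a_33 = 28/560 = 0.05
I − A =
  [   0.65    -0.20     0.00]
  [  -0.45     0.75    -0.10]
  [  -0.10    -0.05     0.95]
Cofactors of I−A, C_ij = (−1)^(i+j)·(minor ij) (rows/columns in the sector order above):
  C_11 = (0.75)(0.95) − (-0.10)(-0.05) = 0.7075
  C_12 = −[(-0.45)(0.95) − (-0.10)(-0.10)] = 0.4375
  C_13 = (-0.45)(-0.05) − (0.75)(-0.10) = 0.0975
  C_21 = −[(-0.20)(0.95) − (0.00)(-0.05)] = 0.1900
  C_22 = (0.65)(0.95) − (0.00)(-0.10) = 0.6175
  C_23 = −[(0.65)(-0.05) − (-0.20)(-0.10)] = 0.0525
  C_31 = (-0.20)(-0.10) − (0.00)(0.75) = 0.0200
  C_32 = −[(0.65)(-0.10) − (0.00)(-0.45)] = 0.0650
  C_33 = (0.65)(0.75) − (-0.20)(-0.45) = 0.3975
det(I−A) = Σ_j (I−A)_1j·C_1j = (0.65)(0.7075) + (-0.20)(0.4375) + (0.00)(0.0975) = 0.372375
adj(I−A) = Cᵀ =
  [ 0.7075   0.1900   0.0200]
  [ 0.4375   0.6175   0.0650]
  [ 0.0975   0.0525   0.3975]
(I − A)⁻¹ = adj(I−A) / det(I−A) ≈
  [   1.9000     0.5102     0.0537]
  [   1.1749     1.6583     0.1746]
  [   0.2618     0.1410     1.0675]
First solve x = (I − A)⁻¹ d = adj(I−A)·d / det(I−A); in particular x_1 = (0.7075·140 + 0.1900·260 + 0.0200·480) / 0.372375 = 158.05 / 0.372375 ≈ 424.4377.
Intermediate flow from 2 to 1: z_21 = a_21 · x_1 = 0.45 × 158.05 / 0.372375 = 71.1225 / 0.372375 ≈ 191.00.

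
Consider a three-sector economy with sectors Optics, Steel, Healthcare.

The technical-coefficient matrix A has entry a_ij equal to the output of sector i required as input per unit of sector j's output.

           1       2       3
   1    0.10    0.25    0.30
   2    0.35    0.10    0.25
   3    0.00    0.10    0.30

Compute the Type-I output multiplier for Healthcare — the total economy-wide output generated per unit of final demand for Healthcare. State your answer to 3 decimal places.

I − A =
  [   0.90    -0.25    -0.30]
  [  -0.35     0.90    -0.25]
  [   0.00    -0.10     0.70]
Cofactors of I−A, C_ij = (−1)^(i+j)·(minor ij) (rows/columns in the sector order above):
  C_11 = (0.90)(0.70) − (-0.25)(-0.10) = 0.6050
  C_12 = −[(-0.35)(0.70) − (-0.25)(0.00)] = 0.2450
  C_13 = (-0.35)(-0.10) − (0.90)(0.00) = 0.0350
  C_21 = −[(-0.25)(0.70) − (-0.30)(-0.10)] = 0.2050
  C_22 = (0.90)(0.70) − (-0.30)(0.00) = 0.6300
  C_23 = −[(0.90)(-0.10) − (-0.25)(0.00)] = 0.0900
  C_31 = (-0.25)(-0.25) − (-0.30)(0.90) = 0.3325
  C_32 = −[(0.90)(-0.25) − (-0.30)(-0.35)] = 0.3300
  C_33 = (0.90)(0.90) − (-0.25)(-0.35) = 0.7225
det(I−A) = Σ_j (I−A)_1j·C_1j = (0.90)(0.6050) + (-0.25)(0.2450) + (-0.30)(0.0350) = 0.47275
adj(I−A) = Cᵀ =
  [ 0.6050   0.2050   0.3325]
  [ 0.2450   0.6300   0.3300]
  [ 0.0350   0.0900   0.7225]
(I − A)⁻¹ = adj(I−A) / det(I−A) ≈
  [   1.2797     0.4336     0.7033]
  [   0.5182     1.3326     0.6980]
  [   0.0740     0.1904     1.5283]
The output multiplier for sector j is the column-j sum of the Leontief inverse (I − A)⁻¹ = adj(I−A) / det(I−A).
Column 3 of adj(I−A): (0.3325, 0.3300, 0.7225); det(I−A) = 0.47275.
m_3 = (0.3325 + 0.3300 + 0.7225) / 0.47275 = 1.385 / 0.47275 ≈ 2.930.

m_3 = 2.930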